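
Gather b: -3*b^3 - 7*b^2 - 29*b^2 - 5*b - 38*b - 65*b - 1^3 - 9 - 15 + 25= -3*b^3 - 36*b^2 - 108*b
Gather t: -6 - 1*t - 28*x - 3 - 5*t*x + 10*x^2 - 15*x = t*(-5*x - 1) + 10*x^2 - 43*x - 9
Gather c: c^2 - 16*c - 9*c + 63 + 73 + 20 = c^2 - 25*c + 156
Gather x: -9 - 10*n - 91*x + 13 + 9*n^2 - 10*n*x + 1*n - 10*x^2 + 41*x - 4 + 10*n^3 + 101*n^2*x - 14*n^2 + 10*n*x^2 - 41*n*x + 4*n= 10*n^3 - 5*n^2 - 5*n + x^2*(10*n - 10) + x*(101*n^2 - 51*n - 50)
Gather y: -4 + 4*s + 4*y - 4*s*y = 4*s + y*(4 - 4*s) - 4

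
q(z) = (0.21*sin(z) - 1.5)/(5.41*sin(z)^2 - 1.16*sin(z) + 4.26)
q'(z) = (-10.82*sin(z)*cos(z) + 1.16*cos(z))*(0.21*sin(z) - 1.5)/(5.41*sin(z)^2 - 1.16*sin(z) + 4.26)^2 + 0.21*cos(z)/(5.41*sin(z)^2 - 1.16*sin(z) + 4.26) = (-1.1361*sin(z)^2 + 16.23*sin(z) - 0.8454)*cos(z)/(29.2681*sin(z)^4 - 12.5512*sin(z)^3 + 47.4388*sin(z)^2 - 9.8832*sin(z) + 18.1476)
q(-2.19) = -0.19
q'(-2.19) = 0.11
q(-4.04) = -0.20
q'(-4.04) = -0.16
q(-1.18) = -0.17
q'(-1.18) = -0.06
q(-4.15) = -0.18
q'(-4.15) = -0.13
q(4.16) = -0.18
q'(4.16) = 0.10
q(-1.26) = -0.17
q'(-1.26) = -0.05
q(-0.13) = -0.34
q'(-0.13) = -0.15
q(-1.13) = -0.17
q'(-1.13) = -0.07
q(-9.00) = -0.28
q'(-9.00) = 0.22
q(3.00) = -0.35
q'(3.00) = -0.08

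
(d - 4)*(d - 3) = d^2 - 7*d + 12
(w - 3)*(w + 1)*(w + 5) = w^3 + 3*w^2 - 13*w - 15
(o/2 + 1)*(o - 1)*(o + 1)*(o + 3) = o^4/2 + 5*o^3/2 + 5*o^2/2 - 5*o/2 - 3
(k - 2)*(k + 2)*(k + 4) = k^3 + 4*k^2 - 4*k - 16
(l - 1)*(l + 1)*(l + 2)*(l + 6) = l^4 + 8*l^3 + 11*l^2 - 8*l - 12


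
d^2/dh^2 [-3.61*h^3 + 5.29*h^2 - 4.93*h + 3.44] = 10.58 - 21.66*h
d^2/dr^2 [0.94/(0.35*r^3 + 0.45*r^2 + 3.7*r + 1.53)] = (-(1.974*r + 0.846)*(0.35*r^3 + 0.45*r^2 + 3.7*r + 1.53) + 0.94*(1.05*r^2 + 0.9*r + 3.7)*(2.1*r^2 + 1.8*r + 7.4))/(0.35*r^3 + 0.45*r^2 + 3.7*r + 1.53)^3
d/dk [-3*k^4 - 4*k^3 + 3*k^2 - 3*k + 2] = -12*k^3 - 12*k^2 + 6*k - 3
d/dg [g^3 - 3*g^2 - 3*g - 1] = 3*g^2 - 6*g - 3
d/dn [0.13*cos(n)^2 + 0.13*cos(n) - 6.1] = -(0.26*cos(n) + 0.13)*sin(n)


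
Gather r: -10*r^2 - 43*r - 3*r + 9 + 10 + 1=-10*r^2 - 46*r + 20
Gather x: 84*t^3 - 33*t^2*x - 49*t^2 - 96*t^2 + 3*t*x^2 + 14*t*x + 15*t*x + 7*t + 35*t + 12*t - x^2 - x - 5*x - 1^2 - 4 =84*t^3 - 145*t^2 + 54*t + x^2*(3*t - 1) + x*(-33*t^2 + 29*t - 6) - 5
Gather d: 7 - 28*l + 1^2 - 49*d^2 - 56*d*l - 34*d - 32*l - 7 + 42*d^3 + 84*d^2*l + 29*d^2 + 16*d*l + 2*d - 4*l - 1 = 42*d^3 + d^2*(84*l - 20) + d*(-40*l - 32) - 64*l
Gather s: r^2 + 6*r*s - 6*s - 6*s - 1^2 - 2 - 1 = r^2 + s*(6*r - 12) - 4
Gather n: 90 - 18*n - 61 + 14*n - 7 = 22 - 4*n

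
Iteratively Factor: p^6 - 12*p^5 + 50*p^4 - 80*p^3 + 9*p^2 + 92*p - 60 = (p - 1)*(p^5 - 11*p^4 + 39*p^3 - 41*p^2 - 32*p + 60) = (p - 3)*(p - 1)*(p^4 - 8*p^3 + 15*p^2 + 4*p - 20) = (p - 5)*(p - 3)*(p - 1)*(p^3 - 3*p^2 + 4) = (p - 5)*(p - 3)*(p - 2)*(p - 1)*(p^2 - p - 2) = (p - 5)*(p - 3)*(p - 2)^2*(p - 1)*(p + 1)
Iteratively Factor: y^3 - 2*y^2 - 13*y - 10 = (y + 2)*(y^2 - 4*y - 5) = (y + 1)*(y + 2)*(y - 5)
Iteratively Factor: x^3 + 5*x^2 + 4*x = (x + 4)*(x^2 + x) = x*(x + 4)*(x + 1)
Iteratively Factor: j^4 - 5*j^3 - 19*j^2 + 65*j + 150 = (j - 5)*(j^3 - 19*j - 30) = (j - 5)*(j + 3)*(j^2 - 3*j - 10) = (j - 5)*(j + 2)*(j + 3)*(j - 5)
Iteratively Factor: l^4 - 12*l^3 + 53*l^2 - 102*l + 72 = (l - 2)*(l^3 - 10*l^2 + 33*l - 36) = (l - 3)*(l - 2)*(l^2 - 7*l + 12) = (l - 4)*(l - 3)*(l - 2)*(l - 3)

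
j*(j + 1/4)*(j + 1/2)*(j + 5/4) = j^4 + 2*j^3 + 17*j^2/16 + 5*j/32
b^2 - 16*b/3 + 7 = (b - 3)*(b - 7/3)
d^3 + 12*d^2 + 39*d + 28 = (d + 1)*(d + 4)*(d + 7)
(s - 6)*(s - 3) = s^2 - 9*s + 18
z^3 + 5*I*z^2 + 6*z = z*(z - I)*(z + 6*I)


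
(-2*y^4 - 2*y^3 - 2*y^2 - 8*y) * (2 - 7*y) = 14*y^5 + 10*y^4 + 10*y^3 + 52*y^2 - 16*y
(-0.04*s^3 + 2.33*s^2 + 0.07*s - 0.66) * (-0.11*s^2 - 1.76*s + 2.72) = 0.0044*s^5 - 0.1859*s^4 - 4.2173*s^3 + 6.287*s^2 + 1.352*s - 1.7952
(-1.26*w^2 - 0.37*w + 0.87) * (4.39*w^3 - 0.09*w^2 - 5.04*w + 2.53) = -5.5314*w^5 - 1.5109*w^4 + 10.203*w^3 - 1.4013*w^2 - 5.3209*w + 2.2011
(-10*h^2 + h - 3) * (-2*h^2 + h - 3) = 20*h^4 - 12*h^3 + 37*h^2 - 6*h + 9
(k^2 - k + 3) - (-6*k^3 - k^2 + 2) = 6*k^3 + 2*k^2 - k + 1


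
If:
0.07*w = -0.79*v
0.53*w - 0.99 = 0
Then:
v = -0.17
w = 1.87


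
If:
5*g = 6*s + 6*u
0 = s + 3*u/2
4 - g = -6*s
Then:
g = -2/7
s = -5/7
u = 10/21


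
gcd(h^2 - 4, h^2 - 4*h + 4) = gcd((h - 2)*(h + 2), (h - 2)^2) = h - 2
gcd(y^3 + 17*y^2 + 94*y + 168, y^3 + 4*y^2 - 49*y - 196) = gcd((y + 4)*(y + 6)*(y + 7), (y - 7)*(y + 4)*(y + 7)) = y^2 + 11*y + 28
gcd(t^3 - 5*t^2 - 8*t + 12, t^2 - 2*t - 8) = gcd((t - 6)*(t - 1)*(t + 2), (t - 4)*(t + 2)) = t + 2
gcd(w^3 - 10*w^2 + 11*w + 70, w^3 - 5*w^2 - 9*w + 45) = w - 5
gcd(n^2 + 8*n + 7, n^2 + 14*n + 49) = n + 7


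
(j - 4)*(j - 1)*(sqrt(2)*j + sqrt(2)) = sqrt(2)*j^3 - 4*sqrt(2)*j^2 - sqrt(2)*j + 4*sqrt(2)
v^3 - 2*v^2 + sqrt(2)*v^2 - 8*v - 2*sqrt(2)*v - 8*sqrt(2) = (v - 4)*(v + 2)*(v + sqrt(2))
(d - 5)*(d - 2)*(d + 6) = d^3 - d^2 - 32*d + 60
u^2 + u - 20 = (u - 4)*(u + 5)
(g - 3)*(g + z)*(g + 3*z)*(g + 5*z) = g^4 + 9*g^3*z - 3*g^3 + 23*g^2*z^2 - 27*g^2*z + 15*g*z^3 - 69*g*z^2 - 45*z^3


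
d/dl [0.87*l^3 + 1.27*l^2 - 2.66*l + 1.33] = 2.61*l^2 + 2.54*l - 2.66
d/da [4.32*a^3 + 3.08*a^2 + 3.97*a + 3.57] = 12.96*a^2 + 6.16*a + 3.97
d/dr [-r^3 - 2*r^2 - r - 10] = -3*r^2 - 4*r - 1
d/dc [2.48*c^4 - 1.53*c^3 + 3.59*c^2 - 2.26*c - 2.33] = 9.92*c^3 - 4.59*c^2 + 7.18*c - 2.26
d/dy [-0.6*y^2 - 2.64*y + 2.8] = -1.2*y - 2.64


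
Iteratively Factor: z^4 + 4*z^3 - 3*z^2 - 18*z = (z)*(z^3 + 4*z^2 - 3*z - 18) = z*(z + 3)*(z^2 + z - 6) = z*(z - 2)*(z + 3)*(z + 3)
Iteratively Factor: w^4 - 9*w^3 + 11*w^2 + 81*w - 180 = (w - 3)*(w^3 - 6*w^2 - 7*w + 60) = (w - 5)*(w - 3)*(w^2 - w - 12) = (w - 5)*(w - 4)*(w - 3)*(w + 3)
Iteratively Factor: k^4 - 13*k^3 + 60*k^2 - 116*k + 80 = (k - 5)*(k^3 - 8*k^2 + 20*k - 16) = (k - 5)*(k - 2)*(k^2 - 6*k + 8) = (k - 5)*(k - 2)^2*(k - 4)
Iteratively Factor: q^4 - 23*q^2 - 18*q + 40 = (q - 5)*(q^3 + 5*q^2 + 2*q - 8) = (q - 5)*(q + 4)*(q^2 + q - 2) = (q - 5)*(q - 1)*(q + 4)*(q + 2)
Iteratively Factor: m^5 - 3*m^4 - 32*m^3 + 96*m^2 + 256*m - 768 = (m + 4)*(m^4 - 7*m^3 - 4*m^2 + 112*m - 192) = (m - 4)*(m + 4)*(m^3 - 3*m^2 - 16*m + 48) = (m - 4)*(m - 3)*(m + 4)*(m^2 - 16) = (m - 4)^2*(m - 3)*(m + 4)*(m + 4)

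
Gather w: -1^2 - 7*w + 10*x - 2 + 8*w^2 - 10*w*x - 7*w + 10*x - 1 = 8*w^2 + w*(-10*x - 14) + 20*x - 4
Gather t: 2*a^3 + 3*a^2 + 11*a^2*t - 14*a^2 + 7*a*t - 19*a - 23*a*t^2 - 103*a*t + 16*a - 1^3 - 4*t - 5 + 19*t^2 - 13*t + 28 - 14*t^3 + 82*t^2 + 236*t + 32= 2*a^3 - 11*a^2 - 3*a - 14*t^3 + t^2*(101 - 23*a) + t*(11*a^2 - 96*a + 219) + 54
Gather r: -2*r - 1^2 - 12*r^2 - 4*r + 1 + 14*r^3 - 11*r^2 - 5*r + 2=14*r^3 - 23*r^2 - 11*r + 2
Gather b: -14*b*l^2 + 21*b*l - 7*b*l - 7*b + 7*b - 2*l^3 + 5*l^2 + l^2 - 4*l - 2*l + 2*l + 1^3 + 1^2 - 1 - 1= b*(-14*l^2 + 14*l) - 2*l^3 + 6*l^2 - 4*l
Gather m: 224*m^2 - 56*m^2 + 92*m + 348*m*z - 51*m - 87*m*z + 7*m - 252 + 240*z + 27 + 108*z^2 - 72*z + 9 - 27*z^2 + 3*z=168*m^2 + m*(261*z + 48) + 81*z^2 + 171*z - 216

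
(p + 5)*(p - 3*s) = p^2 - 3*p*s + 5*p - 15*s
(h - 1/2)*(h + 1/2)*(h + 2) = h^3 + 2*h^2 - h/4 - 1/2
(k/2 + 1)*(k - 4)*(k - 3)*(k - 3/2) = k^4/2 - 13*k^3/4 + 11*k^2/4 + 27*k/2 - 18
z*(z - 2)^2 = z^3 - 4*z^2 + 4*z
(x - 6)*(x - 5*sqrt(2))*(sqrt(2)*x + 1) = sqrt(2)*x^3 - 9*x^2 - 6*sqrt(2)*x^2 - 5*sqrt(2)*x + 54*x + 30*sqrt(2)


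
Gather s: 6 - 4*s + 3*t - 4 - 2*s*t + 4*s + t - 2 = -2*s*t + 4*t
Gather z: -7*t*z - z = z*(-7*t - 1)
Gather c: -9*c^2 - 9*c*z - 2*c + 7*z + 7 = -9*c^2 + c*(-9*z - 2) + 7*z + 7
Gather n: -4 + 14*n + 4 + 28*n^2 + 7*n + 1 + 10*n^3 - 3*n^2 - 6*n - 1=10*n^3 + 25*n^2 + 15*n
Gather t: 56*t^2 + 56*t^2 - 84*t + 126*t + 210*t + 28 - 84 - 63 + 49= 112*t^2 + 252*t - 70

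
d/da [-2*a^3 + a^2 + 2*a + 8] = -6*a^2 + 2*a + 2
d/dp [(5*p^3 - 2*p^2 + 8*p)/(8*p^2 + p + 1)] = (40*p^4 + 10*p^3 - 51*p^2 - 4*p + 8)/(64*p^4 + 16*p^3 + 17*p^2 + 2*p + 1)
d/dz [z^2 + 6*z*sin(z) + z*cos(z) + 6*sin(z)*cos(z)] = -z*sin(z) + 6*z*cos(z) + 2*z + 6*sin(z) + cos(z) + 6*cos(2*z)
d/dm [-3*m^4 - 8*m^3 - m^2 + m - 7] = -12*m^3 - 24*m^2 - 2*m + 1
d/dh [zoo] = 0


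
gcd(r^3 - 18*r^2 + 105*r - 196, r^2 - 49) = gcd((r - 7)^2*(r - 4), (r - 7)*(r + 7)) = r - 7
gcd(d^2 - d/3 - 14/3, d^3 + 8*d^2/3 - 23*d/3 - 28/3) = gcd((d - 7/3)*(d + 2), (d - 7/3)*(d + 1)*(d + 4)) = d - 7/3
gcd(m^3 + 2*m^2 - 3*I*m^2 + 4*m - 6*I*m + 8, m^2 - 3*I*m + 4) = m^2 - 3*I*m + 4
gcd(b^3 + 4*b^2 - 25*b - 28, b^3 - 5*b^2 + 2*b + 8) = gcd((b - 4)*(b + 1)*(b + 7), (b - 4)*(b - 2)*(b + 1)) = b^2 - 3*b - 4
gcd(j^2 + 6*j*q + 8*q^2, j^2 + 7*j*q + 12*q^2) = j + 4*q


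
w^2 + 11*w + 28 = (w + 4)*(w + 7)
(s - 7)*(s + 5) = s^2 - 2*s - 35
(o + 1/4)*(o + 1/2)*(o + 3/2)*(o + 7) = o^4 + 37*o^3/4 + 17*o^2 + 143*o/16 + 21/16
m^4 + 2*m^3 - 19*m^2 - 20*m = m*(m - 4)*(m + 1)*(m + 5)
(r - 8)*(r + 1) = r^2 - 7*r - 8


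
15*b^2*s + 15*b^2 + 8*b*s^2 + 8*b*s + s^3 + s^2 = (3*b + s)*(5*b + s)*(s + 1)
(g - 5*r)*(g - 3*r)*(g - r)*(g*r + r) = g^4*r - 9*g^3*r^2 + g^3*r + 23*g^2*r^3 - 9*g^2*r^2 - 15*g*r^4 + 23*g*r^3 - 15*r^4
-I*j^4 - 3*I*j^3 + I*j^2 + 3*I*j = j*(j + 1)*(j + 3)*(-I*j + I)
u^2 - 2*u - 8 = (u - 4)*(u + 2)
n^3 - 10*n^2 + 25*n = n*(n - 5)^2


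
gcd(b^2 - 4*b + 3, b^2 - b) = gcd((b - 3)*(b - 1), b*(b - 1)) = b - 1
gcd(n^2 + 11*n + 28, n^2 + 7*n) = n + 7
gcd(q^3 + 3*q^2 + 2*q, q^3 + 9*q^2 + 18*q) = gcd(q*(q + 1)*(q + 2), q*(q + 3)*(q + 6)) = q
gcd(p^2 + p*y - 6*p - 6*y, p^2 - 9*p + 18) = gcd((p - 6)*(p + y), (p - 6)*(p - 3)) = p - 6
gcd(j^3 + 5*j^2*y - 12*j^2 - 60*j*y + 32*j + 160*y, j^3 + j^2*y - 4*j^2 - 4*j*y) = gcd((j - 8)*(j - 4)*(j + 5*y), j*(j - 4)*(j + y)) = j - 4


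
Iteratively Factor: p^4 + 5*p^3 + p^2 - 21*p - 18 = (p + 3)*(p^3 + 2*p^2 - 5*p - 6) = (p + 3)^2*(p^2 - p - 2) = (p + 1)*(p + 3)^2*(p - 2)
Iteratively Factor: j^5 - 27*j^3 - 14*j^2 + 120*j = (j - 5)*(j^4 + 5*j^3 - 2*j^2 - 24*j) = (j - 5)*(j - 2)*(j^3 + 7*j^2 + 12*j) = (j - 5)*(j - 2)*(j + 4)*(j^2 + 3*j) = j*(j - 5)*(j - 2)*(j + 4)*(j + 3)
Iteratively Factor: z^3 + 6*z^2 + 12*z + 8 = (z + 2)*(z^2 + 4*z + 4) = (z + 2)^2*(z + 2)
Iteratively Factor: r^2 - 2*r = (r)*(r - 2)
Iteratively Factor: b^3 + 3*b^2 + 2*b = (b)*(b^2 + 3*b + 2) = b*(b + 2)*(b + 1)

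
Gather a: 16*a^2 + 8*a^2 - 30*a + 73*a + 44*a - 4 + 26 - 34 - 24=24*a^2 + 87*a - 36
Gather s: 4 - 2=2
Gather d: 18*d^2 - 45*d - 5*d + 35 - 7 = 18*d^2 - 50*d + 28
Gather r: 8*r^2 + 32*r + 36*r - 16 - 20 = 8*r^2 + 68*r - 36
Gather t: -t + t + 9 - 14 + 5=0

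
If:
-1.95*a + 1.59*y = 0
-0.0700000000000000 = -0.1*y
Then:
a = 0.57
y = 0.70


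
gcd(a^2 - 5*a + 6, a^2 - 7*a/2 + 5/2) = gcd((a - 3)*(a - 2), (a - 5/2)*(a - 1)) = 1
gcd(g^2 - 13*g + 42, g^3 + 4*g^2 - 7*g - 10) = 1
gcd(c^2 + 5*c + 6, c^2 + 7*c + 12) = c + 3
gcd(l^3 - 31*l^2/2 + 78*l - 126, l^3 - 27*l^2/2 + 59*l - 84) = l^2 - 19*l/2 + 21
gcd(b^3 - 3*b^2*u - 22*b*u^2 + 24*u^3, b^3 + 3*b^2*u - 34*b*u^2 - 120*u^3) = -b^2 + 2*b*u + 24*u^2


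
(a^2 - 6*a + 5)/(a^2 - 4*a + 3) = (a - 5)/(a - 3)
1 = 1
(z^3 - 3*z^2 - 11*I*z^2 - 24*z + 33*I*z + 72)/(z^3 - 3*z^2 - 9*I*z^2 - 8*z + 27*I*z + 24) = (z - 3*I)/(z - I)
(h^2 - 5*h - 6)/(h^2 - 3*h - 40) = (-h^2 + 5*h + 6)/(-h^2 + 3*h + 40)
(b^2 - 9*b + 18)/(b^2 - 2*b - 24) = (b - 3)/(b + 4)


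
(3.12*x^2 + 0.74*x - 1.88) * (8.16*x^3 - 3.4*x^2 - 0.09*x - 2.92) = 25.4592*x^5 - 4.5696*x^4 - 18.1376*x^3 - 2.785*x^2 - 1.9916*x + 5.4896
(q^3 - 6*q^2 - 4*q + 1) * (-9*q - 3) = -9*q^4 + 51*q^3 + 54*q^2 + 3*q - 3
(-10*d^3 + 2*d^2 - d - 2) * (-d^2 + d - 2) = 10*d^5 - 12*d^4 + 23*d^3 - 3*d^2 + 4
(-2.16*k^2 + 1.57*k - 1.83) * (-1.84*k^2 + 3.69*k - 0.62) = 3.9744*k^4 - 10.8592*k^3 + 10.4997*k^2 - 7.7261*k + 1.1346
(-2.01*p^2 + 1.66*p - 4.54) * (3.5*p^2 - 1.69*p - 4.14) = -7.035*p^4 + 9.2069*p^3 - 10.374*p^2 + 0.800200000000001*p + 18.7956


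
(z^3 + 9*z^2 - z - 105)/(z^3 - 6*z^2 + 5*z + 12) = (z^2 + 12*z + 35)/(z^2 - 3*z - 4)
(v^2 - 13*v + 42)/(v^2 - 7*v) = (v - 6)/v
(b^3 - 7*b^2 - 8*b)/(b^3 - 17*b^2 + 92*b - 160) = b*(b + 1)/(b^2 - 9*b + 20)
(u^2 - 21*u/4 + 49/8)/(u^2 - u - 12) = (-u^2 + 21*u/4 - 49/8)/(-u^2 + u + 12)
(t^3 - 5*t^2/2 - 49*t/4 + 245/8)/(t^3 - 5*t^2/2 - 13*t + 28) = (t^2 - 6*t + 35/4)/(t^2 - 6*t + 8)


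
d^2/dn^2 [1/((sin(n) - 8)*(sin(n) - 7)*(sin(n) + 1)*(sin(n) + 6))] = 2*(-8*sin(n)^7 + 100*sin(n)^6 - 120*sin(n)^5 - 1741*sin(n)^4 + 3144*sin(n)^3 + 7595*sin(n)^2 - 85810*sin(n) + 105652)/((sin(n) - 8)^3*(sin(n) - 7)^3*(sin(n) + 1)^2*(sin(n) + 6)^3)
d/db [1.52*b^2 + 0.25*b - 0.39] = 3.04*b + 0.25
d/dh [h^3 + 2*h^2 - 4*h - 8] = 3*h^2 + 4*h - 4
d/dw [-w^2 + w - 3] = 1 - 2*w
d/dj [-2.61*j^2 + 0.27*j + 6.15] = 0.27 - 5.22*j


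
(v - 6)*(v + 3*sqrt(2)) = v^2 - 6*v + 3*sqrt(2)*v - 18*sqrt(2)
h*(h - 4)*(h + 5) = h^3 + h^2 - 20*h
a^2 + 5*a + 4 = (a + 1)*(a + 4)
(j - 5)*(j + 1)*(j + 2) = j^3 - 2*j^2 - 13*j - 10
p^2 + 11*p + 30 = (p + 5)*(p + 6)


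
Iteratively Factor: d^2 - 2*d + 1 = (d - 1)*(d - 1)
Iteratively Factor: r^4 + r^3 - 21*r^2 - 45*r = (r + 3)*(r^3 - 2*r^2 - 15*r) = (r - 5)*(r + 3)*(r^2 + 3*r) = (r - 5)*(r + 3)^2*(r)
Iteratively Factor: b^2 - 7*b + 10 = (b - 2)*(b - 5)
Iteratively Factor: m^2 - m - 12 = (m + 3)*(m - 4)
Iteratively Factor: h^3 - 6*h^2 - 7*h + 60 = (h + 3)*(h^2 - 9*h + 20) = (h - 4)*(h + 3)*(h - 5)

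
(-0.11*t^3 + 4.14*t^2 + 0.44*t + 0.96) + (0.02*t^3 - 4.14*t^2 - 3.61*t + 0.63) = -0.09*t^3 - 3.17*t + 1.59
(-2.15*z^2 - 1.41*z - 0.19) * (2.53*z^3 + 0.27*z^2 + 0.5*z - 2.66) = -5.4395*z^5 - 4.1478*z^4 - 1.9364*z^3 + 4.9627*z^2 + 3.6556*z + 0.5054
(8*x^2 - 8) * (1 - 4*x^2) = -32*x^4 + 40*x^2 - 8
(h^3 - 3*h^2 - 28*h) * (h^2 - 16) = h^5 - 3*h^4 - 44*h^3 + 48*h^2 + 448*h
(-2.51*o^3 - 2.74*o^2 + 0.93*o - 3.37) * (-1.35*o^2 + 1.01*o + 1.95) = 3.3885*o^5 + 1.1639*o^4 - 8.9174*o^3 + 0.1458*o^2 - 1.5902*o - 6.5715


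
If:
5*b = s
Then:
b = s/5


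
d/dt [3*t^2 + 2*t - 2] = 6*t + 2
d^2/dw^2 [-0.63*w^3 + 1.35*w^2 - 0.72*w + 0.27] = 2.7 - 3.78*w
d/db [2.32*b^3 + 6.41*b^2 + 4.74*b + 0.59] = 6.96*b^2 + 12.82*b + 4.74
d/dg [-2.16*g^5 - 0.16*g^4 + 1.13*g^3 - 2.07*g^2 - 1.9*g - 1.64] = -10.8*g^4 - 0.64*g^3 + 3.39*g^2 - 4.14*g - 1.9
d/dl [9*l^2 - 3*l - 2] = 18*l - 3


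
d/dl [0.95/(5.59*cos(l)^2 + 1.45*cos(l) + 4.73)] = (10.621*cos(l) + 1.3775)*sin(l)/(5.59*cos(l)^2 + 1.45*cos(l) + 4.73)^2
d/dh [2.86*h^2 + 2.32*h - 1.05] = 5.72*h + 2.32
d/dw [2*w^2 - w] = 4*w - 1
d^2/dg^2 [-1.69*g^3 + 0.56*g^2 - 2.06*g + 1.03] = 1.12 - 10.14*g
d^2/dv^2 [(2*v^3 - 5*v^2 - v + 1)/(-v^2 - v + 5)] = 4*(-8*v^3 + 51*v^2 - 69*v + 62)/(v^6 + 3*v^5 - 12*v^4 - 29*v^3 + 60*v^2 + 75*v - 125)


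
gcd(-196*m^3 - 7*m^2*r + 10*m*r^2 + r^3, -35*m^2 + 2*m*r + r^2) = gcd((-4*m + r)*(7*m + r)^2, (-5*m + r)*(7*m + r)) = 7*m + r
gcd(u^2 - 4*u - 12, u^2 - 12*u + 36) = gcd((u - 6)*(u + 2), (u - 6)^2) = u - 6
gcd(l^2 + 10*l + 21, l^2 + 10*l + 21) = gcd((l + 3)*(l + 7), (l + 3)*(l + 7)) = l^2 + 10*l + 21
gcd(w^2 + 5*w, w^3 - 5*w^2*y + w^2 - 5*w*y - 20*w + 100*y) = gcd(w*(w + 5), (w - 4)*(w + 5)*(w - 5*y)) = w + 5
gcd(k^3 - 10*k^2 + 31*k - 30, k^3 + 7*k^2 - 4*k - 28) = k - 2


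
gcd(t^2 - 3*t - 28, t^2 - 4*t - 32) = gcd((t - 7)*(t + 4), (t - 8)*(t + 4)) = t + 4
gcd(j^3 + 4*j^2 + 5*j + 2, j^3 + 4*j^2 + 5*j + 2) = j^3 + 4*j^2 + 5*j + 2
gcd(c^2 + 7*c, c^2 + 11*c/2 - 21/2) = c + 7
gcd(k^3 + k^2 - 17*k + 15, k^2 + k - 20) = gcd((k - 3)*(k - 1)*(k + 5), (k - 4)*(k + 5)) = k + 5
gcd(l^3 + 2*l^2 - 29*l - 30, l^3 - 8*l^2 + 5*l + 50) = l - 5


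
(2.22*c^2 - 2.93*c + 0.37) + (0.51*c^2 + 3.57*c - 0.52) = 2.73*c^2 + 0.64*c - 0.15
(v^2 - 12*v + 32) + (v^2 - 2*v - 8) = 2*v^2 - 14*v + 24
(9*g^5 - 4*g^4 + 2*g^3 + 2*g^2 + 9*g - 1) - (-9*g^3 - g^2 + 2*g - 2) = 9*g^5 - 4*g^4 + 11*g^3 + 3*g^2 + 7*g + 1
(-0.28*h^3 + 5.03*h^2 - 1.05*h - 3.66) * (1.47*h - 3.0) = -0.4116*h^4 + 8.2341*h^3 - 16.6335*h^2 - 2.2302*h + 10.98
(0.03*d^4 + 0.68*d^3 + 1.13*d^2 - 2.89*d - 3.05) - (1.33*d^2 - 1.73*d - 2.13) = 0.03*d^4 + 0.68*d^3 - 0.2*d^2 - 1.16*d - 0.92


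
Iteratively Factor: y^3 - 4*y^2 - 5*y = (y - 5)*(y^2 + y) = (y - 5)*(y + 1)*(y)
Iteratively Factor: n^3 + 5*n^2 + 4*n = (n + 1)*(n^2 + 4*n) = (n + 1)*(n + 4)*(n)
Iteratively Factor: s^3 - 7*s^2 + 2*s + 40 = (s - 5)*(s^2 - 2*s - 8) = (s - 5)*(s + 2)*(s - 4)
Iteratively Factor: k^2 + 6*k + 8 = (k + 2)*(k + 4)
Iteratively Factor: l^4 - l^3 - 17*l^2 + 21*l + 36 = (l + 4)*(l^3 - 5*l^2 + 3*l + 9) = (l - 3)*(l + 4)*(l^2 - 2*l - 3) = (l - 3)*(l + 1)*(l + 4)*(l - 3)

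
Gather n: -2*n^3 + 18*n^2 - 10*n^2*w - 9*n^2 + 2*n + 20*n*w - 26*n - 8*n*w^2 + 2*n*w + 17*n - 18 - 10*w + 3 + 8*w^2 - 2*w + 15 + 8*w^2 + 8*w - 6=-2*n^3 + n^2*(9 - 10*w) + n*(-8*w^2 + 22*w - 7) + 16*w^2 - 4*w - 6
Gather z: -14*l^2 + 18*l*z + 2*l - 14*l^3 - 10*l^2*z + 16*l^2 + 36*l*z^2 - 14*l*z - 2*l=-14*l^3 + 2*l^2 + 36*l*z^2 + z*(-10*l^2 + 4*l)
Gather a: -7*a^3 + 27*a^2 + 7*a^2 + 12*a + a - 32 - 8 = -7*a^3 + 34*a^2 + 13*a - 40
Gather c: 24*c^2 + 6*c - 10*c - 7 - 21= 24*c^2 - 4*c - 28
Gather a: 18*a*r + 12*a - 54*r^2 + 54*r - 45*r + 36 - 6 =a*(18*r + 12) - 54*r^2 + 9*r + 30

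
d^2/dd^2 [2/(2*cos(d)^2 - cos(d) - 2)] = 2*(16*sin(d)^4 - 25*sin(d)^2 + 11*cos(d)/2 - 3*cos(3*d)/2 - 1)/(2*sin(d)^2 + cos(d))^3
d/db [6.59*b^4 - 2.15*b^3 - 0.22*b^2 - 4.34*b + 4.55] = 26.36*b^3 - 6.45*b^2 - 0.44*b - 4.34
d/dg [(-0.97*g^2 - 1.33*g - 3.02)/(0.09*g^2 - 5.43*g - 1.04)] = (5.3868*g^2 + 2.5612*g - 15.0154)/(0.0081*g^4 - 0.9774*g^3 + 29.2977*g^2 + 11.2944*g + 1.0816)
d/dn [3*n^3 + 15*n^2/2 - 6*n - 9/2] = 9*n^2 + 15*n - 6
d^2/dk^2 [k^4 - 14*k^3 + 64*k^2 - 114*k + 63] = 12*k^2 - 84*k + 128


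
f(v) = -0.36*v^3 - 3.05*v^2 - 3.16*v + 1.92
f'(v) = -1.08*v^2 - 6.1*v - 3.16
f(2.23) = -24.29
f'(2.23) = -22.13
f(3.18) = -50.55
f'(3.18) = -33.48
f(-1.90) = -0.62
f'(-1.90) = 4.53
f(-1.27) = 1.75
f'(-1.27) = 2.85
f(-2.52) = -3.72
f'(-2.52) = 5.35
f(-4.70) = -13.23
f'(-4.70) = 1.65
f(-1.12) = 2.14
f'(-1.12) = 2.32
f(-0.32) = 2.63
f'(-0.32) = -1.32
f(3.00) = -44.73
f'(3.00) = -31.18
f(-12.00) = 222.72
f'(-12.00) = -85.48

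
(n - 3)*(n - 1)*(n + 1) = n^3 - 3*n^2 - n + 3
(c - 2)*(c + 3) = c^2 + c - 6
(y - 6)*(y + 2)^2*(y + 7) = y^4 + 5*y^3 - 34*y^2 - 164*y - 168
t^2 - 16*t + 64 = (t - 8)^2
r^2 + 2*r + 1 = (r + 1)^2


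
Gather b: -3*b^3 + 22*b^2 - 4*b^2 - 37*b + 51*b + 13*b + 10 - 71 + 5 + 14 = -3*b^3 + 18*b^2 + 27*b - 42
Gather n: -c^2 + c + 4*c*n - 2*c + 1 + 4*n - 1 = -c^2 - c + n*(4*c + 4)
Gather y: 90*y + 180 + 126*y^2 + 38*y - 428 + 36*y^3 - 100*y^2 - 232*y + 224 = 36*y^3 + 26*y^2 - 104*y - 24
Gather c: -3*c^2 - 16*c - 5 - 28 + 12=-3*c^2 - 16*c - 21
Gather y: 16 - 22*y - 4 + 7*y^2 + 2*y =7*y^2 - 20*y + 12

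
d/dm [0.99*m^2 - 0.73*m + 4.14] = 1.98*m - 0.73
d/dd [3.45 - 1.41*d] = -1.41000000000000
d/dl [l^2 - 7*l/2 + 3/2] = 2*l - 7/2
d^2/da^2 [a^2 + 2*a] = 2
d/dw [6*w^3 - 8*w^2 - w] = 18*w^2 - 16*w - 1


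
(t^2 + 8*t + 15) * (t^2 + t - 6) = t^4 + 9*t^3 + 17*t^2 - 33*t - 90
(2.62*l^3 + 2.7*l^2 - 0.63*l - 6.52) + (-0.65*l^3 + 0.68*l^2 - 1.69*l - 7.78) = 1.97*l^3 + 3.38*l^2 - 2.32*l - 14.3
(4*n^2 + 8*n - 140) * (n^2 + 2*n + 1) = 4*n^4 + 16*n^3 - 120*n^2 - 272*n - 140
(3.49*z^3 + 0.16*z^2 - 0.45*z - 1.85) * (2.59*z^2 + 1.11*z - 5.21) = 9.0391*z^5 + 4.2883*z^4 - 19.1708*z^3 - 6.1246*z^2 + 0.291*z + 9.6385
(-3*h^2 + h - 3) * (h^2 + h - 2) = -3*h^4 - 2*h^3 + 4*h^2 - 5*h + 6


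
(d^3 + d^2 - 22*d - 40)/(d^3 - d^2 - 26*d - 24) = (d^2 - 3*d - 10)/(d^2 - 5*d - 6)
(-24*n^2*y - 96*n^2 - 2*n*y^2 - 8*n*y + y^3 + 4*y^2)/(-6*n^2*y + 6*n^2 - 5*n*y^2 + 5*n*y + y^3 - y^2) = (4*n*y + 16*n + y^2 + 4*y)/(n*y - n + y^2 - y)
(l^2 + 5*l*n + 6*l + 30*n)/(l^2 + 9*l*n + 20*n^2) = (l + 6)/(l + 4*n)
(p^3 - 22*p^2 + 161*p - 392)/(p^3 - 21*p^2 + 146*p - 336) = (p - 7)/(p - 6)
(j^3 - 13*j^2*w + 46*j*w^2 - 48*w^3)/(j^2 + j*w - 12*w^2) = (j^2 - 10*j*w + 16*w^2)/(j + 4*w)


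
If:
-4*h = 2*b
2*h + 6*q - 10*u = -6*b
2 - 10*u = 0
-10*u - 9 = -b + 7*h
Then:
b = 22/9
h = -11/9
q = -46/27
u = 1/5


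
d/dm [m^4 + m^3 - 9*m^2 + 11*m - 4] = 4*m^3 + 3*m^2 - 18*m + 11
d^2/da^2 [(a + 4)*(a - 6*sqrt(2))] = 2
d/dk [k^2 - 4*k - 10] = 2*k - 4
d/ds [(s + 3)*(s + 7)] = 2*s + 10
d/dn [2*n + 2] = 2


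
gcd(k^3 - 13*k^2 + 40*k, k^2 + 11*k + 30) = 1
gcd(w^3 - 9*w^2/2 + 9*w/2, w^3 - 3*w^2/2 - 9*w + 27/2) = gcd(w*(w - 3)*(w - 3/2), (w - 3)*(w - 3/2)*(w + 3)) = w^2 - 9*w/2 + 9/2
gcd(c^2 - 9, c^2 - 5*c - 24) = c + 3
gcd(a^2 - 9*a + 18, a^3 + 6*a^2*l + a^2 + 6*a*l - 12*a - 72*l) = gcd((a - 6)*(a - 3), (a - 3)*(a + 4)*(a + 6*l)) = a - 3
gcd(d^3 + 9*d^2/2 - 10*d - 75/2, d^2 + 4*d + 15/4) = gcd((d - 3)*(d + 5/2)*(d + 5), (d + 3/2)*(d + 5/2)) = d + 5/2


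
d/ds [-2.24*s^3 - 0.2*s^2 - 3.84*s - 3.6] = -6.72*s^2 - 0.4*s - 3.84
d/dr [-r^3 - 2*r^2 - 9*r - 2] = -3*r^2 - 4*r - 9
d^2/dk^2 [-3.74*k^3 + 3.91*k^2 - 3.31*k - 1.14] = 7.82 - 22.44*k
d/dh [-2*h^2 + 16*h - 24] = 16 - 4*h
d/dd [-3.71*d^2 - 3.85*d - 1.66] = -7.42*d - 3.85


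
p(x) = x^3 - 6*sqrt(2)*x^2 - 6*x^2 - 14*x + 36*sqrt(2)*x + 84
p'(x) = 3*x^2 - 12*sqrt(2)*x - 12*x - 14 + 36*sqrt(2)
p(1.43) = 110.09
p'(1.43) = 1.62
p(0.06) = 86.16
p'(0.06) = 35.18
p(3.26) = 85.03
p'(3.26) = -25.65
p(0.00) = 84.00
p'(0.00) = 36.91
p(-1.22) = 15.59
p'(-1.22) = 76.72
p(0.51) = 99.19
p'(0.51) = 22.92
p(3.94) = 65.73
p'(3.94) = -30.66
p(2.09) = 107.00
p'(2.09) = -10.53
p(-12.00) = -4172.82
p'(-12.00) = 816.56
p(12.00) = 169.06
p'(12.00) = 121.26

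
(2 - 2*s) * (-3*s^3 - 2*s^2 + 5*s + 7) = 6*s^4 - 2*s^3 - 14*s^2 - 4*s + 14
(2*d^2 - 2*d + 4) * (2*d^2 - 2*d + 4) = 4*d^4 - 8*d^3 + 20*d^2 - 16*d + 16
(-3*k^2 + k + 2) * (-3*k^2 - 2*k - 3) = 9*k^4 + 3*k^3 + k^2 - 7*k - 6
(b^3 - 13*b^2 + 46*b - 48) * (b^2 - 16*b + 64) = b^5 - 29*b^4 + 318*b^3 - 1616*b^2 + 3712*b - 3072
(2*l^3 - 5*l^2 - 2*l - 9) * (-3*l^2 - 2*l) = -6*l^5 + 11*l^4 + 16*l^3 + 31*l^2 + 18*l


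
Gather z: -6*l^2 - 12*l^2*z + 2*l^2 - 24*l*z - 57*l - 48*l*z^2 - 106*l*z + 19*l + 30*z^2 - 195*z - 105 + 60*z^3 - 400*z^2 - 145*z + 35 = -4*l^2 - 38*l + 60*z^3 + z^2*(-48*l - 370) + z*(-12*l^2 - 130*l - 340) - 70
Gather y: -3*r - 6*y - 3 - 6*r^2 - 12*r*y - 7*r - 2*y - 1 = -6*r^2 - 10*r + y*(-12*r - 8) - 4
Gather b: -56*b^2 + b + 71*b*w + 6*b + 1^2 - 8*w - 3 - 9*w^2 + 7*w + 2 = -56*b^2 + b*(71*w + 7) - 9*w^2 - w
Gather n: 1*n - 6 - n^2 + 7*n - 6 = -n^2 + 8*n - 12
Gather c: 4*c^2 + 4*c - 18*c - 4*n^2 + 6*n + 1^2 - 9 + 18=4*c^2 - 14*c - 4*n^2 + 6*n + 10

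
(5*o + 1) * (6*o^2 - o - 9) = 30*o^3 + o^2 - 46*o - 9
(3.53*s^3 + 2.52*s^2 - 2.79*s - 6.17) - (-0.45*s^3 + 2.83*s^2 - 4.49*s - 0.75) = 3.98*s^3 - 0.31*s^2 + 1.7*s - 5.42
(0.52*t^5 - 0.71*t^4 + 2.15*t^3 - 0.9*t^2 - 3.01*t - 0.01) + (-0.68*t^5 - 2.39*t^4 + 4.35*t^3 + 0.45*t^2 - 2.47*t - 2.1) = -0.16*t^5 - 3.1*t^4 + 6.5*t^3 - 0.45*t^2 - 5.48*t - 2.11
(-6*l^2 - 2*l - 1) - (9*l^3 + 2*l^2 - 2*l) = -9*l^3 - 8*l^2 - 1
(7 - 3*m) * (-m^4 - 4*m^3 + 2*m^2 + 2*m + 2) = 3*m^5 + 5*m^4 - 34*m^3 + 8*m^2 + 8*m + 14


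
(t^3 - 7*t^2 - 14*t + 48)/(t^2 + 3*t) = t - 10 + 16/t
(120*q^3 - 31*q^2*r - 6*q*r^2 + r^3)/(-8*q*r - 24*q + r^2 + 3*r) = (-15*q^2 + 2*q*r + r^2)/(r + 3)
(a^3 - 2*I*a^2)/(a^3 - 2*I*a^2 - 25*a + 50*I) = a^2/(a^2 - 25)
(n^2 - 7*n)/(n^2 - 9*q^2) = n*(n - 7)/(n^2 - 9*q^2)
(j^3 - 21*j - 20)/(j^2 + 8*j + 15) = (j^3 - 21*j - 20)/(j^2 + 8*j + 15)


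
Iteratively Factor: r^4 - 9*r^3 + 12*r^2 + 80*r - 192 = (r - 4)*(r^3 - 5*r^2 - 8*r + 48) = (r - 4)^2*(r^2 - r - 12) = (r - 4)^3*(r + 3)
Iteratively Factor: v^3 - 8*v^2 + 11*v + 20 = (v - 4)*(v^2 - 4*v - 5) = (v - 4)*(v + 1)*(v - 5)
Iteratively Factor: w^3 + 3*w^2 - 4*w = (w + 4)*(w^2 - w) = w*(w + 4)*(w - 1)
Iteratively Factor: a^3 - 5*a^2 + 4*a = (a - 1)*(a^2 - 4*a) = a*(a - 1)*(a - 4)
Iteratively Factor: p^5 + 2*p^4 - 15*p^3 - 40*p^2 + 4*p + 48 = (p - 4)*(p^4 + 6*p^3 + 9*p^2 - 4*p - 12) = (p - 4)*(p + 2)*(p^3 + 4*p^2 + p - 6) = (p - 4)*(p + 2)^2*(p^2 + 2*p - 3) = (p - 4)*(p - 1)*(p + 2)^2*(p + 3)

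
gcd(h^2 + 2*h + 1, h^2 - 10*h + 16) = 1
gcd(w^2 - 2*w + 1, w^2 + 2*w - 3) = w - 1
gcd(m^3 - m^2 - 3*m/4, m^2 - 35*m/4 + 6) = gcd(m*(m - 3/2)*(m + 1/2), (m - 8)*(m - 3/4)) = 1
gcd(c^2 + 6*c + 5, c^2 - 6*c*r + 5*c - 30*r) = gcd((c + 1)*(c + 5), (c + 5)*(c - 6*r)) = c + 5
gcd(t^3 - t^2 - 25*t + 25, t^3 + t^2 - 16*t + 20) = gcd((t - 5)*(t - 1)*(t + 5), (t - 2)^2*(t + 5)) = t + 5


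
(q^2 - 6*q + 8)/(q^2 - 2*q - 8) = (q - 2)/(q + 2)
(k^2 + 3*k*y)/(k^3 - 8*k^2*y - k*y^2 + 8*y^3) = k*(k + 3*y)/(k^3 - 8*k^2*y - k*y^2 + 8*y^3)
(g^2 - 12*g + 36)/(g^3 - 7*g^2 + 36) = (g - 6)/(g^2 - g - 6)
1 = 1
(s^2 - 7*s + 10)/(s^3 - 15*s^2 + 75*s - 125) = (s - 2)/(s^2 - 10*s + 25)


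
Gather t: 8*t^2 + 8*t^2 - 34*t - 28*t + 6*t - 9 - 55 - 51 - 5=16*t^2 - 56*t - 120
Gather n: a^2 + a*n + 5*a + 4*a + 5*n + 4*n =a^2 + 9*a + n*(a + 9)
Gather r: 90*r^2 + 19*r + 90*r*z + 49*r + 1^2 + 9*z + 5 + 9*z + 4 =90*r^2 + r*(90*z + 68) + 18*z + 10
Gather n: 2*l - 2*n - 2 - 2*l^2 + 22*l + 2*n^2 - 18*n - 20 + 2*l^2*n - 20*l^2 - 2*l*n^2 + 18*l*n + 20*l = -22*l^2 + 44*l + n^2*(2 - 2*l) + n*(2*l^2 + 18*l - 20) - 22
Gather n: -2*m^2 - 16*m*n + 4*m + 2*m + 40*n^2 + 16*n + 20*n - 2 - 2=-2*m^2 + 6*m + 40*n^2 + n*(36 - 16*m) - 4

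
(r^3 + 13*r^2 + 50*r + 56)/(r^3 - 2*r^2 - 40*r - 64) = (r + 7)/(r - 8)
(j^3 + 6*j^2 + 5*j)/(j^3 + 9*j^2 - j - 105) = j*(j + 1)/(j^2 + 4*j - 21)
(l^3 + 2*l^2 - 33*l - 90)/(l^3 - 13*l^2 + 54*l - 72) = (l^2 + 8*l + 15)/(l^2 - 7*l + 12)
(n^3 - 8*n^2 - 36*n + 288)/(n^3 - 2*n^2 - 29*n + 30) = (n^2 - 2*n - 48)/(n^2 + 4*n - 5)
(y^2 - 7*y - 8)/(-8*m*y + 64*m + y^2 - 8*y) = (y + 1)/(-8*m + y)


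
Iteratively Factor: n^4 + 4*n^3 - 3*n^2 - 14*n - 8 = (n + 1)*(n^3 + 3*n^2 - 6*n - 8) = (n + 1)^2*(n^2 + 2*n - 8) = (n + 1)^2*(n + 4)*(n - 2)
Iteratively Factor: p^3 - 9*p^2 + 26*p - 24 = (p - 2)*(p^2 - 7*p + 12) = (p - 4)*(p - 2)*(p - 3)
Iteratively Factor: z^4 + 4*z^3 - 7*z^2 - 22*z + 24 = (z - 2)*(z^3 + 6*z^2 + 5*z - 12) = (z - 2)*(z + 4)*(z^2 + 2*z - 3) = (z - 2)*(z - 1)*(z + 4)*(z + 3)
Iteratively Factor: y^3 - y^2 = (y)*(y^2 - y) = y*(y - 1)*(y)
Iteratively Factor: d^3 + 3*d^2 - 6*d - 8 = (d + 1)*(d^2 + 2*d - 8) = (d + 1)*(d + 4)*(d - 2)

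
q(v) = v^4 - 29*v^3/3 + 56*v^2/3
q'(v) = 4*v^3 - 29*v^2 + 112*v/3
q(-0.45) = 4.70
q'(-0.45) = -23.04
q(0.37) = 2.08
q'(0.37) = 10.05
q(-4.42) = 1581.08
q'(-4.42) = -1076.97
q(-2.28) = 238.63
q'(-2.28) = -283.28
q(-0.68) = 11.88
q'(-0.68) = -40.05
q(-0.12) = 0.29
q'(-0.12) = -4.90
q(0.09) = 0.14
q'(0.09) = 3.13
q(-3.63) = 881.98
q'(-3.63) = -708.98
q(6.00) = -120.00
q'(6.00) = 44.00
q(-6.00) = 4056.00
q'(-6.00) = -2132.00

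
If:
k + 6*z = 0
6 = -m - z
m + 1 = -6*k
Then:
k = 30/37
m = -217/37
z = -5/37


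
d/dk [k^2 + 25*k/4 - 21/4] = 2*k + 25/4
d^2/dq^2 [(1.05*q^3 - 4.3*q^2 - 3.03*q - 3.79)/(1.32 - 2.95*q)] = (-18.27525*q^3 + 24.5322*q^2 - 10.97712*q + 104.54723)/(25.672375*q^3 - 34.4619*q^2 + 15.42024*q - 2.299968)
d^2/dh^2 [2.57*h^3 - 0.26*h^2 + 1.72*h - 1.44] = 15.42*h - 0.52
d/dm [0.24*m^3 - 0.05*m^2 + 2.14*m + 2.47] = 0.72*m^2 - 0.1*m + 2.14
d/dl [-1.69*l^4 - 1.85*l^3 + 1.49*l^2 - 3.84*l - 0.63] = -6.76*l^3 - 5.55*l^2 + 2.98*l - 3.84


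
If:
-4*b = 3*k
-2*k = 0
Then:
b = 0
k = 0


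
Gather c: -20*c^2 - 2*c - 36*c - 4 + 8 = -20*c^2 - 38*c + 4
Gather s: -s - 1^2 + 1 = -s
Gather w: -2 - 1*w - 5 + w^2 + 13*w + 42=w^2 + 12*w + 35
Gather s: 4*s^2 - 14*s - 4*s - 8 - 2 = 4*s^2 - 18*s - 10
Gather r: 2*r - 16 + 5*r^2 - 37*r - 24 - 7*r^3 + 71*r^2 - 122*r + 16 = -7*r^3 + 76*r^2 - 157*r - 24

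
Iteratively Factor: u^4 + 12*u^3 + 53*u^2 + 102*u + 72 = (u + 4)*(u^3 + 8*u^2 + 21*u + 18) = (u + 3)*(u + 4)*(u^2 + 5*u + 6) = (u + 2)*(u + 3)*(u + 4)*(u + 3)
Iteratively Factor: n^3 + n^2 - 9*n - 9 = (n - 3)*(n^2 + 4*n + 3) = (n - 3)*(n + 3)*(n + 1)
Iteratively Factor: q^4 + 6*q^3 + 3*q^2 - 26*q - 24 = (q - 2)*(q^3 + 8*q^2 + 19*q + 12) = (q - 2)*(q + 4)*(q^2 + 4*q + 3) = (q - 2)*(q + 1)*(q + 4)*(q + 3)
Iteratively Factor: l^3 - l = (l - 1)*(l^2 + l) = (l - 1)*(l + 1)*(l)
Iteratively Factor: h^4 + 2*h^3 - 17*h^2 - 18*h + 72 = (h + 4)*(h^3 - 2*h^2 - 9*h + 18) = (h - 2)*(h + 4)*(h^2 - 9) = (h - 2)*(h + 3)*(h + 4)*(h - 3)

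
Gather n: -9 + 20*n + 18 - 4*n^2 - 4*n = -4*n^2 + 16*n + 9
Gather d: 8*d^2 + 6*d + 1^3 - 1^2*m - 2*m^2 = 8*d^2 + 6*d - 2*m^2 - m + 1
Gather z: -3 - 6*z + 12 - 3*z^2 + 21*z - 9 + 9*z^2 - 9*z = 6*z^2 + 6*z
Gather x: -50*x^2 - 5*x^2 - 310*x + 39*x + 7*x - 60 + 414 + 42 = -55*x^2 - 264*x + 396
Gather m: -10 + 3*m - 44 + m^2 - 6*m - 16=m^2 - 3*m - 70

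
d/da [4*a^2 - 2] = 8*a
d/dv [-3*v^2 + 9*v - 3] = 9 - 6*v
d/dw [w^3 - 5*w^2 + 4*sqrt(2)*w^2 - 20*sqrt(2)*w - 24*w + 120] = 3*w^2 - 10*w + 8*sqrt(2)*w - 20*sqrt(2) - 24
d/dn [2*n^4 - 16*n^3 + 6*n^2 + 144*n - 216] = 8*n^3 - 48*n^2 + 12*n + 144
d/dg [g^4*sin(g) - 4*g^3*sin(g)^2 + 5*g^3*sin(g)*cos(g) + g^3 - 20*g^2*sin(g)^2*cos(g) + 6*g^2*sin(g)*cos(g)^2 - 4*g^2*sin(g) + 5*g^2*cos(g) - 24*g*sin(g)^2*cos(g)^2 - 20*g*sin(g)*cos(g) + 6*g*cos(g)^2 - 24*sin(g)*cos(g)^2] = g^4*cos(g) + 4*g^3*sin(g) - 4*g^3*sin(2*g) + 5*g^3*cos(2*g) + 15*g^2*sin(2*g)/2 - 15*g^2*sin(3*g) - 5*g^2*cos(g)/2 + 6*g^2*cos(2*g) + 9*g^2*cos(3*g)/2 - 3*g^2 - 5*g*sin(g) - 6*g*sin(2*g) + 3*g*sin(3*g) - 12*g*sin(4*g) - 20*g*cos(2*g) + 10*g*cos(3*g) - 10*sin(2*g) - 6*cos(g) + 6*cos(2*g)^2 + 3*cos(2*g) - 18*cos(3*g) - 3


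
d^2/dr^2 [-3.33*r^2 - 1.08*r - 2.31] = -6.66000000000000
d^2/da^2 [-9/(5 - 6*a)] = 648/(6*a - 5)^3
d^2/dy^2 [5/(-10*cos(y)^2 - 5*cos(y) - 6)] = 25*(80*sin(y)^4 + 3*sin(y)^2 - 87*cos(y)/2 + 15*cos(3*y)/2 - 69)/(-10*sin(y)^2 + 5*cos(y) + 16)^3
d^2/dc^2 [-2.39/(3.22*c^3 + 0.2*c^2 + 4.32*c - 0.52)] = ((46.1748*c + 0.956)*(3.22*c^3 + 0.2*c^2 + 4.32*c - 0.52) - 2.39*(9.66*c^2 + 0.4*c + 4.32)*(19.32*c^2 + 0.8*c + 8.64))/(3.22*c^3 + 0.2*c^2 + 4.32*c - 0.52)^3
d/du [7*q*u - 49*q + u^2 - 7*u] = 7*q + 2*u - 7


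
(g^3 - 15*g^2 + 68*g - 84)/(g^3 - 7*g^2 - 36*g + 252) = (g - 2)/(g + 6)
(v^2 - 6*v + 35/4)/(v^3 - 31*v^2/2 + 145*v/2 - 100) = (v - 7/2)/(v^2 - 13*v + 40)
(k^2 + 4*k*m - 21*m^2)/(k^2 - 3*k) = (k^2 + 4*k*m - 21*m^2)/(k*(k - 3))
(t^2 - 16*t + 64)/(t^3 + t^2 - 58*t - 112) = (t - 8)/(t^2 + 9*t + 14)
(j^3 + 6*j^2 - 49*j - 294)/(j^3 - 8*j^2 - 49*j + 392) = (j + 6)/(j - 8)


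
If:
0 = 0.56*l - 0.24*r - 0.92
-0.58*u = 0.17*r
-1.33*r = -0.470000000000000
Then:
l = 1.79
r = 0.35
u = -0.10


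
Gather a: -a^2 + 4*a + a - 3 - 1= -a^2 + 5*a - 4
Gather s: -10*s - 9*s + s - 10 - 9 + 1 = -18*s - 18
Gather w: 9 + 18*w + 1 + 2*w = 20*w + 10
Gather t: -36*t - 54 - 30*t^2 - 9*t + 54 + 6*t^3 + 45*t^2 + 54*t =6*t^3 + 15*t^2 + 9*t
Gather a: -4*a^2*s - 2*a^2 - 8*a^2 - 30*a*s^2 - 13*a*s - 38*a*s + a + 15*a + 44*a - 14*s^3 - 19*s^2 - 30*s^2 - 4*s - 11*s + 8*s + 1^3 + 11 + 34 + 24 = a^2*(-4*s - 10) + a*(-30*s^2 - 51*s + 60) - 14*s^3 - 49*s^2 - 7*s + 70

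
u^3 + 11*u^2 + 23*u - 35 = (u - 1)*(u + 5)*(u + 7)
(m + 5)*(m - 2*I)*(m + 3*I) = m^3 + 5*m^2 + I*m^2 + 6*m + 5*I*m + 30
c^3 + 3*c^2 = c^2*(c + 3)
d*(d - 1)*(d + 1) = d^3 - d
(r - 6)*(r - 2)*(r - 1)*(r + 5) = r^4 - 4*r^3 - 25*r^2 + 88*r - 60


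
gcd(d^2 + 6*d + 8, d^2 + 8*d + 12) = d + 2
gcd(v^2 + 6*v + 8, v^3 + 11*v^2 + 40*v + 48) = v + 4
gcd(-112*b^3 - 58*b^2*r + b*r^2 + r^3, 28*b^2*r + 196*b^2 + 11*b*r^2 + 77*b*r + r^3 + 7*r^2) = 7*b + r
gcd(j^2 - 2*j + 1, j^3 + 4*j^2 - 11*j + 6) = j^2 - 2*j + 1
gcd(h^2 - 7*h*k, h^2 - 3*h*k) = h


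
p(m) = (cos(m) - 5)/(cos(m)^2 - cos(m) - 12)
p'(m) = (2*sin(m)*cos(m) - sin(m))*(cos(m) - 5)/(cos(m)^2 - cos(m) - 12)^2 - sin(m)/(cos(m)^2 - cos(m) - 12) = (cos(m)^2 - 10*cos(m) + 17)*sin(m)/(sin(m)^2 + cos(m) + 11)^2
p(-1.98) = 0.47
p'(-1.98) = -0.15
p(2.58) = 0.56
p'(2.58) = 0.13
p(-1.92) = 0.46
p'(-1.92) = -0.14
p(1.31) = 0.39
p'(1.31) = 0.09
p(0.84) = 0.35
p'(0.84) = 0.05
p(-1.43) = 0.40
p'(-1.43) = -0.11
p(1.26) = 0.38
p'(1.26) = 0.09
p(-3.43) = 0.59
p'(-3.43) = 0.08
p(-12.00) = 0.34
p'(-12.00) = 0.03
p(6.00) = 0.34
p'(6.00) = -0.02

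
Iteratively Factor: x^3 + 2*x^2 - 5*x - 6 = (x - 2)*(x^2 + 4*x + 3) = (x - 2)*(x + 1)*(x + 3)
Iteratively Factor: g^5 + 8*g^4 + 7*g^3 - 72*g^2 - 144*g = (g + 4)*(g^4 + 4*g^3 - 9*g^2 - 36*g) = (g + 4)^2*(g^3 - 9*g) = (g + 3)*(g + 4)^2*(g^2 - 3*g) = (g - 3)*(g + 3)*(g + 4)^2*(g)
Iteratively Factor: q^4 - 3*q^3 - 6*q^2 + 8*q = (q)*(q^3 - 3*q^2 - 6*q + 8) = q*(q + 2)*(q^2 - 5*q + 4) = q*(q - 4)*(q + 2)*(q - 1)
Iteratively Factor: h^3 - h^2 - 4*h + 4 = (h - 2)*(h^2 + h - 2) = (h - 2)*(h - 1)*(h + 2)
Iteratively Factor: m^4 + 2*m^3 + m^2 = (m)*(m^3 + 2*m^2 + m) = m*(m + 1)*(m^2 + m) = m^2*(m + 1)*(m + 1)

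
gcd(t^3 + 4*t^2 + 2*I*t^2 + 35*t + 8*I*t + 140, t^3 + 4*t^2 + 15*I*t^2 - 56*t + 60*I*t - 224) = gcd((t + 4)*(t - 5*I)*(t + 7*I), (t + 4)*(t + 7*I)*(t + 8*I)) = t^2 + t*(4 + 7*I) + 28*I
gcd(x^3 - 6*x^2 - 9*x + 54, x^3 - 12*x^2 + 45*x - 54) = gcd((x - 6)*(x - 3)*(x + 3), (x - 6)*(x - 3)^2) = x^2 - 9*x + 18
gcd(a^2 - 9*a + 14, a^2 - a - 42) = a - 7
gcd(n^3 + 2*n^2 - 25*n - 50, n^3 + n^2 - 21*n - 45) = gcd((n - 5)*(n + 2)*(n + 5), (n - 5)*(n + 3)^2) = n - 5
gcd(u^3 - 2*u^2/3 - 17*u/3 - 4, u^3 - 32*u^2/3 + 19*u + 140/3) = u + 4/3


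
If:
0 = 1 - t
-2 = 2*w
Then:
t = 1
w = -1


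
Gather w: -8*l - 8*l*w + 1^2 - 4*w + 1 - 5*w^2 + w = -8*l - 5*w^2 + w*(-8*l - 3) + 2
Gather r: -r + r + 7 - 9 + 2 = 0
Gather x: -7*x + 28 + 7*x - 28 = 0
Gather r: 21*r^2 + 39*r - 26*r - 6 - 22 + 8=21*r^2 + 13*r - 20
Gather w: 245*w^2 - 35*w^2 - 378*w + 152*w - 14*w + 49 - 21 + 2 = 210*w^2 - 240*w + 30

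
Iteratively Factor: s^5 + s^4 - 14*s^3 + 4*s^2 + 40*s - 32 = (s + 2)*(s^4 - s^3 - 12*s^2 + 28*s - 16) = (s + 2)*(s + 4)*(s^3 - 5*s^2 + 8*s - 4) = (s - 2)*(s + 2)*(s + 4)*(s^2 - 3*s + 2) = (s - 2)^2*(s + 2)*(s + 4)*(s - 1)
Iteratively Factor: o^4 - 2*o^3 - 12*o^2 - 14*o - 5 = (o - 5)*(o^3 + 3*o^2 + 3*o + 1) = (o - 5)*(o + 1)*(o^2 + 2*o + 1) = (o - 5)*(o + 1)^2*(o + 1)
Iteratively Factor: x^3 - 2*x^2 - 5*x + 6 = (x - 1)*(x^2 - x - 6) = (x - 1)*(x + 2)*(x - 3)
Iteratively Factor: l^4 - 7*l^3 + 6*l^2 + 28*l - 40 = (l - 2)*(l^3 - 5*l^2 - 4*l + 20) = (l - 5)*(l - 2)*(l^2 - 4) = (l - 5)*(l - 2)*(l + 2)*(l - 2)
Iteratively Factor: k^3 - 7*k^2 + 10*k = (k - 5)*(k^2 - 2*k) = k*(k - 5)*(k - 2)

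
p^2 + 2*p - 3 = (p - 1)*(p + 3)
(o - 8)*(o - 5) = o^2 - 13*o + 40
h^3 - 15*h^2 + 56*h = h*(h - 8)*(h - 7)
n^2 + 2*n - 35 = (n - 5)*(n + 7)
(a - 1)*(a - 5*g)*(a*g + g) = a^3*g - 5*a^2*g^2 - a*g + 5*g^2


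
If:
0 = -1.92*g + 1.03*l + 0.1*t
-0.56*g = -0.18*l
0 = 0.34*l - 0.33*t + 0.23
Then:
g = -0.04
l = -0.14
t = 0.56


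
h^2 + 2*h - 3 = (h - 1)*(h + 3)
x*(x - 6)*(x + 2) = x^3 - 4*x^2 - 12*x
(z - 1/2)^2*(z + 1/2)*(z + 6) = z^4 + 11*z^3/2 - 13*z^2/4 - 11*z/8 + 3/4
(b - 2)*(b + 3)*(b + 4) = b^3 + 5*b^2 - 2*b - 24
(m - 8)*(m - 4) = m^2 - 12*m + 32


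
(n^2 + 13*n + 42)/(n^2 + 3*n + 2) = (n^2 + 13*n + 42)/(n^2 + 3*n + 2)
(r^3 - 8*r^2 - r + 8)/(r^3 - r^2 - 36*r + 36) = (r^2 - 7*r - 8)/(r^2 - 36)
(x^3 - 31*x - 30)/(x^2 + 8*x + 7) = (x^2 - x - 30)/(x + 7)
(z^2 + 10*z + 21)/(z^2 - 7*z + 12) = (z^2 + 10*z + 21)/(z^2 - 7*z + 12)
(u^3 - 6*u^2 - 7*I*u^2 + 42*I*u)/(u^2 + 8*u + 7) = u*(u^2 - 6*u - 7*I*u + 42*I)/(u^2 + 8*u + 7)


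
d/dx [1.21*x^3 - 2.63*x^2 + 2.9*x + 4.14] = 3.63*x^2 - 5.26*x + 2.9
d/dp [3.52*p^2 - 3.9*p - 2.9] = 7.04*p - 3.9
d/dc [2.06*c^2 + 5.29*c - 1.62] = 4.12*c + 5.29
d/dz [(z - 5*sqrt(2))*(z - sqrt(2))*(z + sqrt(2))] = 3*z^2 - 10*sqrt(2)*z - 2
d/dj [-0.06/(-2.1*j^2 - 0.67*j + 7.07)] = (-0.252*j - 0.0402)/(2.1*j^2 + 0.67*j - 7.07)^2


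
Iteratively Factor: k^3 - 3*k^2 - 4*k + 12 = (k - 2)*(k^2 - k - 6) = (k - 2)*(k + 2)*(k - 3)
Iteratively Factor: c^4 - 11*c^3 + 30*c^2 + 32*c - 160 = (c - 4)*(c^3 - 7*c^2 + 2*c + 40) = (c - 5)*(c - 4)*(c^2 - 2*c - 8) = (c - 5)*(c - 4)*(c + 2)*(c - 4)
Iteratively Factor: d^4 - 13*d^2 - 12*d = (d - 4)*(d^3 + 4*d^2 + 3*d) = (d - 4)*(d + 3)*(d^2 + d) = d*(d - 4)*(d + 3)*(d + 1)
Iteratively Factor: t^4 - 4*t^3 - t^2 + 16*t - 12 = (t - 3)*(t^3 - t^2 - 4*t + 4) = (t - 3)*(t + 2)*(t^2 - 3*t + 2) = (t - 3)*(t - 1)*(t + 2)*(t - 2)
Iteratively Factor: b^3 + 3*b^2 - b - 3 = (b + 3)*(b^2 - 1) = (b - 1)*(b + 3)*(b + 1)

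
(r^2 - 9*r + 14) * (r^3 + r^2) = r^5 - 8*r^4 + 5*r^3 + 14*r^2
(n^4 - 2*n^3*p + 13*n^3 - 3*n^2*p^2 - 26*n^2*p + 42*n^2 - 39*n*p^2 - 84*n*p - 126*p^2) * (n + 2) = n^5 - 2*n^4*p + 15*n^4 - 3*n^3*p^2 - 30*n^3*p + 68*n^3 - 45*n^2*p^2 - 136*n^2*p + 84*n^2 - 204*n*p^2 - 168*n*p - 252*p^2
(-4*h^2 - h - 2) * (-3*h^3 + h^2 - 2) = 12*h^5 - h^4 + 5*h^3 + 6*h^2 + 2*h + 4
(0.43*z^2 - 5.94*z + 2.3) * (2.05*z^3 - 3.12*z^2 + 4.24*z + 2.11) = 0.8815*z^5 - 13.5186*z^4 + 25.071*z^3 - 31.4543*z^2 - 2.7814*z + 4.853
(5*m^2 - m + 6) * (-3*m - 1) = -15*m^3 - 2*m^2 - 17*m - 6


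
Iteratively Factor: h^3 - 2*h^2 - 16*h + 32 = (h - 4)*(h^2 + 2*h - 8) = (h - 4)*(h - 2)*(h + 4)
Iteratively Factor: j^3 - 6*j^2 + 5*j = (j - 1)*(j^2 - 5*j) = (j - 5)*(j - 1)*(j)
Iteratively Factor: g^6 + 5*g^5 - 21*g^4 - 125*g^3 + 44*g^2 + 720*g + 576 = (g + 4)*(g^5 + g^4 - 25*g^3 - 25*g^2 + 144*g + 144) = (g + 4)^2*(g^4 - 3*g^3 - 13*g^2 + 27*g + 36) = (g + 1)*(g + 4)^2*(g^3 - 4*g^2 - 9*g + 36) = (g - 4)*(g + 1)*(g + 4)^2*(g^2 - 9) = (g - 4)*(g - 3)*(g + 1)*(g + 4)^2*(g + 3)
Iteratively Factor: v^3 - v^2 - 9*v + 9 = (v + 3)*(v^2 - 4*v + 3) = (v - 1)*(v + 3)*(v - 3)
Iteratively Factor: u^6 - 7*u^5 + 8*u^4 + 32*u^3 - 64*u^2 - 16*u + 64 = (u + 1)*(u^5 - 8*u^4 + 16*u^3 + 16*u^2 - 80*u + 64) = (u - 2)*(u + 1)*(u^4 - 6*u^3 + 4*u^2 + 24*u - 32) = (u - 2)^2*(u + 1)*(u^3 - 4*u^2 - 4*u + 16) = (u - 2)^2*(u + 1)*(u + 2)*(u^2 - 6*u + 8) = (u - 4)*(u - 2)^2*(u + 1)*(u + 2)*(u - 2)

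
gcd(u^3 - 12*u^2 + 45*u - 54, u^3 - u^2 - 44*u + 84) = u - 6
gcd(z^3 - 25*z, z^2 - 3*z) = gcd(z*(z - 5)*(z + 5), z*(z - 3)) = z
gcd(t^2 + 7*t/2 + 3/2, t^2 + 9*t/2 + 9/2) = t + 3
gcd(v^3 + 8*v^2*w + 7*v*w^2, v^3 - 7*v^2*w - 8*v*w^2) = v^2 + v*w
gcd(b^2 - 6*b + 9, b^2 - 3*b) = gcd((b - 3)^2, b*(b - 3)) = b - 3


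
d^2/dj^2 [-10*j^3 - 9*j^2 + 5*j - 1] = -60*j - 18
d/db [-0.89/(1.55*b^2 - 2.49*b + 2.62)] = (2.759*b - 2.2161)/(1.55*b^2 - 2.49*b + 2.62)^2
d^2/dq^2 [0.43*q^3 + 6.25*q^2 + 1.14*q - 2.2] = 2.58*q + 12.5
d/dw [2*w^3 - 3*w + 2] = 6*w^2 - 3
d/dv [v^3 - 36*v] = 3*v^2 - 36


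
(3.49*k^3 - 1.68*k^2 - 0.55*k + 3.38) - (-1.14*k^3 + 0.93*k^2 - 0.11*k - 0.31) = 4.63*k^3 - 2.61*k^2 - 0.44*k + 3.69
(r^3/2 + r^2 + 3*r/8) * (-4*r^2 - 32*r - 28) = -2*r^5 - 20*r^4 - 95*r^3/2 - 40*r^2 - 21*r/2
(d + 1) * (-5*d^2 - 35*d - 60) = -5*d^3 - 40*d^2 - 95*d - 60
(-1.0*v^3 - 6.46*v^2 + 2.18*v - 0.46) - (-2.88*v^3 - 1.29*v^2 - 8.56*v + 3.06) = 1.88*v^3 - 5.17*v^2 + 10.74*v - 3.52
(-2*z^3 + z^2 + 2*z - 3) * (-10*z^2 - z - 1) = 20*z^5 - 8*z^4 - 19*z^3 + 27*z^2 + z + 3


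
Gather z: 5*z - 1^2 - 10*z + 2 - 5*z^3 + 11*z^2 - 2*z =-5*z^3 + 11*z^2 - 7*z + 1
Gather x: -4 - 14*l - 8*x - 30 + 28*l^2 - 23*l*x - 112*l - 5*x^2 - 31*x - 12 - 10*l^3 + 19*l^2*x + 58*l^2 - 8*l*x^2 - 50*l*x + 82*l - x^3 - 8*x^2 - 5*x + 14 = -10*l^3 + 86*l^2 - 44*l - x^3 + x^2*(-8*l - 13) + x*(19*l^2 - 73*l - 44) - 32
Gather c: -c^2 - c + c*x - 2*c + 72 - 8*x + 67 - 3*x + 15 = -c^2 + c*(x - 3) - 11*x + 154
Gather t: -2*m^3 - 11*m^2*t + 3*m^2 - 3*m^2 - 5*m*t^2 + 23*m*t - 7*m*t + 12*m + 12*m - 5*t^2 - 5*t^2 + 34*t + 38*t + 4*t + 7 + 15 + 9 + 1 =-2*m^3 + 24*m + t^2*(-5*m - 10) + t*(-11*m^2 + 16*m + 76) + 32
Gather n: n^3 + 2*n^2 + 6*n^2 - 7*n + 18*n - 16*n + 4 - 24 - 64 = n^3 + 8*n^2 - 5*n - 84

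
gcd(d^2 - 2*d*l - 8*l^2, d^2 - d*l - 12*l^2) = d - 4*l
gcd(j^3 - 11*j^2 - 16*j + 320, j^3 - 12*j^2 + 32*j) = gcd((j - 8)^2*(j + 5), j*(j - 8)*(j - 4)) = j - 8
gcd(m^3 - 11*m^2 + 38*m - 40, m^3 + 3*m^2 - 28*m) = m - 4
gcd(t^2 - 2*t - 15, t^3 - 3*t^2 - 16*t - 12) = 1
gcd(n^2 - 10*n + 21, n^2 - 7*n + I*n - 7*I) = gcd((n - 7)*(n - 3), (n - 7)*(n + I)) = n - 7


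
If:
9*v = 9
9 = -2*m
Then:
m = -9/2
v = 1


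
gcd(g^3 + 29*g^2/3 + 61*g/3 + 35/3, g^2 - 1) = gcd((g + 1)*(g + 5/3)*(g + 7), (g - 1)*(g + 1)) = g + 1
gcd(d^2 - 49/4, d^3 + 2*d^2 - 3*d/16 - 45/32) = 1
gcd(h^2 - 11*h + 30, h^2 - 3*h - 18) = h - 6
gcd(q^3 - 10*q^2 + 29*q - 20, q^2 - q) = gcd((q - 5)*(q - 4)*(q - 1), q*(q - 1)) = q - 1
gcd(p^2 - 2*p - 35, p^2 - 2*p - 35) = p^2 - 2*p - 35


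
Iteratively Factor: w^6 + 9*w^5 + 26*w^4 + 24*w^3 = (w)*(w^5 + 9*w^4 + 26*w^3 + 24*w^2) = w^2*(w^4 + 9*w^3 + 26*w^2 + 24*w) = w^2*(w + 2)*(w^3 + 7*w^2 + 12*w) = w^2*(w + 2)*(w + 3)*(w^2 + 4*w) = w^3*(w + 2)*(w + 3)*(w + 4)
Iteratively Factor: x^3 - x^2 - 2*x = (x + 1)*(x^2 - 2*x) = (x - 2)*(x + 1)*(x)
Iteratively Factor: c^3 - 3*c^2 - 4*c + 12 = (c - 2)*(c^2 - c - 6) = (c - 3)*(c - 2)*(c + 2)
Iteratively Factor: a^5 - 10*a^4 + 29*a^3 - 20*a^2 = (a - 1)*(a^4 - 9*a^3 + 20*a^2) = a*(a - 1)*(a^3 - 9*a^2 + 20*a) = a*(a - 4)*(a - 1)*(a^2 - 5*a) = a^2*(a - 4)*(a - 1)*(a - 5)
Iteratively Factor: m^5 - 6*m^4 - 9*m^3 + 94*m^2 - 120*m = (m - 5)*(m^4 - m^3 - 14*m^2 + 24*m) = (m - 5)*(m - 2)*(m^3 + m^2 - 12*m) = (m - 5)*(m - 3)*(m - 2)*(m^2 + 4*m) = (m - 5)*(m - 3)*(m - 2)*(m + 4)*(m)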